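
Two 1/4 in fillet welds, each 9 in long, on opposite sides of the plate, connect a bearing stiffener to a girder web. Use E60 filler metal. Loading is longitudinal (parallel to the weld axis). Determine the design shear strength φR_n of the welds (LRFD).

E60XX → F_EXX = 60 ksi.
Effective throat t_e = 0.707 × 0.25 = 0.1767 in.
Total length L = 18 in; A_we = 0.1767 × 18 = 3.181 in².
F_nw = 0.6 F_EXX = 0.6 × 60 = 36 ksi.
φR_n = 0.75 × 36 × 3.181 = 85.9 kip.

φR_n ≈ 85.9 kip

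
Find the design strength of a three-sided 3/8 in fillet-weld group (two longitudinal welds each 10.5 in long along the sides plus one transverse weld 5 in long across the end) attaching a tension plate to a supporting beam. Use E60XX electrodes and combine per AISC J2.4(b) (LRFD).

E60XX → F_EXX = 60 ksi.
t_e = 0.707 × 0.375 = 0.2651 in.
R_nwl = 0.6 × 60 × 0.2651 × 21 = 200.4 kips (longitudinal, 2 welds).
R_nwt = 0.6 × 60 × 0.2651 × 5 = 47.72 kips (transverse, base value).
(i) R_nwl + R_nwt = 248.2 kips; (ii) 0.85 R_nwl + 1.5 R_nwt = 242 kips.
R_n = max = 248.2 kips [governs: (i)]; φR_n = 186.1 kips.

φR_n ≈ 186 kips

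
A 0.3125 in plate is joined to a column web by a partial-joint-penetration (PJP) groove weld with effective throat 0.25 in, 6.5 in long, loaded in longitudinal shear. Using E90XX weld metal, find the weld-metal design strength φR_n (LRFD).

E90XX → F_EXX = 90 ksi.
Effective throat (given) t_e = 0.25 in.
A_we = 0.25 × 6.5 = 1.625 in².
F_nw = 0.6 F_EXX = 54 ksi.
φR_n = 0.75 × 54 × 1.625 = 65.81 kips.

φR_n ≈ 65.8 kips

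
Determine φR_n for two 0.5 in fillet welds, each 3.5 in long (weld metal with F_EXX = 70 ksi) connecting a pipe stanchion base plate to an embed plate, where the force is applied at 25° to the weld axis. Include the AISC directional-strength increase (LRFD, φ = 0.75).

t_e = 0.707 × 0.5 = 0.3535 in; A_we = 0.3535 × 7 = 2.474 in².
Directional factor: 1.0 + 0.5 sin^1.5(25°) = 1.137.
F_nw = 0.6 × 70 × 1.137 = 47.77 ksi.
φR_n = 0.75 × 47.77 × 2.474 = 88.65 kip.

φR_n ≈ 88.7 kip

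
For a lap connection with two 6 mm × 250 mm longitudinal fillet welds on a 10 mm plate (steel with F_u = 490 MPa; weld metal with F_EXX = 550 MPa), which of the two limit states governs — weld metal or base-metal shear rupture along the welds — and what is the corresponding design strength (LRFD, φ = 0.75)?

t_e = 0.707 × 6 = 4.242 mm; L = 500 mm.
Weld metal: φR_n = 0.75 × 0.6 × 550 × 4.242 × 500 × 10⁻³ = 524.9 kN.
Base metal (shear rupture): φR_n = 0.75 × 0.6 × 490 × 10 × 500 × 10⁻³ = 1102 kN.
Governing: weld metal.

φR_n ≈ 525 kN (weld metal governs)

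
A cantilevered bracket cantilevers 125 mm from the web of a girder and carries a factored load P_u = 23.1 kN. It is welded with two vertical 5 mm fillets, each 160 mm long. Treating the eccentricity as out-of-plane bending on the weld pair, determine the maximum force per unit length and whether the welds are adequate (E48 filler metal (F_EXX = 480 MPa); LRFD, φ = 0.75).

L_w = 2 × 160 = 320 mm; section modulus (unit throat) S = 2 × L²/6 = 8533 mm².
Direct shear f_v = P/L_w = 23.1×10³/320 = 72.19 N/mm.
Moment M = P × e = 23.1×10³ × 125 = 2887500 N·mm; bending f_b = M/S = 338.4 N/mm.
f_max = √(f_v² + f_b²) = √(72.19² + 338.4²) = 346 N/mm.
φr_n = 0.75 × 0.6 × 480 × (0.707 × 5) = 763.6 N/mm → adequate.

f_max ≈ 346 N/mm; adequate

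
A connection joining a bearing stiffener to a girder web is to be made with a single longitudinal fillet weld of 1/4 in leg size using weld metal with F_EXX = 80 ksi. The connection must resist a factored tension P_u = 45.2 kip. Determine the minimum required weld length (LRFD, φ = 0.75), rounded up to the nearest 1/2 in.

Throat t_e = 0.707 × 0.25 = 0.1767 in.
φr_n = 0.75 × 0.6 × 80 × 0.1767 = 6.363 kip/in.
L_req = P_u / φr_n = 45.2 / 6.363 = 7.104 in total.
Round up → use L = 7.5 in.

L = 7.5 in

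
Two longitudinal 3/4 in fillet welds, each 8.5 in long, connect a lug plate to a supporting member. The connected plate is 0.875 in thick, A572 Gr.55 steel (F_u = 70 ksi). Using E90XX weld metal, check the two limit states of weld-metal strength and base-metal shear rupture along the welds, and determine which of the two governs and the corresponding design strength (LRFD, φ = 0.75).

E90XX → F_EXX = 90 ksi.
t_e = 0.707 × 0.75 = 0.5302 in; L = 17 in.
Weld metal: φR_n = 0.75 × 0.6 × 90 × 0.5302 × 17 = 365.1 kip.
Base metal (shear rupture): φR_n = 0.75 × 0.6 × 70 × 0.875 × 17 = 468.6 kip.
Governing: weld metal.

φR_n ≈ 365 kip (weld metal governs)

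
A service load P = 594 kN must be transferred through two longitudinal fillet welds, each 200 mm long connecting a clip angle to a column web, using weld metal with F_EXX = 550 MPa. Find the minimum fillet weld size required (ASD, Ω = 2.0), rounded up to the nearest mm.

Total weld length L = 400 mm.
Required throat t_e = P × Ω / (0.6 F_EXX × L) = 594 × 2.0 / (0.6 × 550 × 400 × 10⁻³) = 9 mm.
Required leg w = t_e / 0.707 = 12.73 mm → use 13 mm.

w = 13 mm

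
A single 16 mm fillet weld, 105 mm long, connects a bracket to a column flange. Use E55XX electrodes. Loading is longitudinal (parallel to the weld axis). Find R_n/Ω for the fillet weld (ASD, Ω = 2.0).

E55XX → F_EXX = 550 MPa.
Effective throat t_e = 0.707 × 16 = 11.31 mm.
Total length L = 105 mm; A_we = 11.31 × 105 = 1188 mm².
F_nw = 0.6 F_EXX = 0.6 × 550 = 330 MPa.
R_n = 330 × 1188 × 10⁻³ = 392 kN; R_n/Ω = 392/2.0 = 196 kN.

R_n/Ω ≈ 196 kN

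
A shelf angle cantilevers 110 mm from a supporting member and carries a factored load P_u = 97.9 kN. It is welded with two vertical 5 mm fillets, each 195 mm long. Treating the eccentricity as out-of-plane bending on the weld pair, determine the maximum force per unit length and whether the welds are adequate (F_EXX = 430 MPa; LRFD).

f_max ≈ 886 N/mm; NOT adequate

L_w = 2 × 195 = 390 mm; section modulus (unit throat) S = 2 × L²/6 = 12680 mm².
Direct shear f_v = P/L_w = 97.9×10³/390 = 251 N/mm.
Moment M = P × e = 97.9×10³ × 110 = 10769000 N·mm; bending f_b = M/S = 849.6 N/mm.
f_max = √(f_v² + f_b²) = √(251² + 849.6²) = 885.9 N/mm.
φr_n = 0.75 × 0.6 × 430 × (0.707 × 5) = 684 N/mm → NOT adequate.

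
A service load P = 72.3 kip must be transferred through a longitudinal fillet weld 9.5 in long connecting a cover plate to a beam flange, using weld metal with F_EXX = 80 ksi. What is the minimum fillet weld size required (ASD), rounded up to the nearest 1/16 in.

w = 1/2 in

Total weld length L = 9.5 in.
Required throat t_e = P × Ω / (0.6 F_EXX × L) = 72.3 × 2.0 / (0.6 × 80 × 9.5) = 0.3171 in.
Required leg w = t_e / 0.707 = 0.4485 in → use 1/2 in.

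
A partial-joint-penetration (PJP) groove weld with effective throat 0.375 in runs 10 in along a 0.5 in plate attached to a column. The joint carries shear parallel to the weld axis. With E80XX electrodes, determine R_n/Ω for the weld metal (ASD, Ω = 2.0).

R_n/Ω ≈ 90 kips

E80XX → F_EXX = 80 ksi.
Effective throat (given) t_e = 0.375 in.
A_we = 0.375 × 10 = 3.75 in².
F_nw = 0.6 F_EXX = 48 ksi.
R_n/Ω = (48 × 3.75) / 2.0 = 90 kips.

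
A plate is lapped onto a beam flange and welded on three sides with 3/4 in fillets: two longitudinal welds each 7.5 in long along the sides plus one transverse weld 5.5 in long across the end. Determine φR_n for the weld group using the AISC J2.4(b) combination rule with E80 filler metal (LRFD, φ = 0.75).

φR_n ≈ 401 kips

E80XX → F_EXX = 80 ksi.
t_e = 0.707 × 0.75 = 0.5302 in.
R_nwl = 0.6 × 80 × 0.5302 × 15 = 381.8 kips (longitudinal, 2 welds).
R_nwt = 0.6 × 80 × 0.5302 × 5.5 = 140 kips (transverse, base value).
(i) R_nwl + R_nwt = 521.8 kips; (ii) 0.85 R_nwl + 1.5 R_nwt = 534.5 kips.
R_n = max = 534.5 kips [governs: (ii)]; φR_n = 400.9 kips.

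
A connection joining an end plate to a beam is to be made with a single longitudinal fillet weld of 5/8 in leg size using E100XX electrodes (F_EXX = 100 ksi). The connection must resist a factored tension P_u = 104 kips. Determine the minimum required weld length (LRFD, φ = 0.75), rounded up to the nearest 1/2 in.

L = 5.5 in

Throat t_e = 0.707 × 0.625 = 0.4419 in.
φr_n = 0.75 × 0.6 × 100 × 0.4419 = 19.88 kips/in.
L_req = P_u / φr_n = 104 / 19.88 = 5.23 in total.
Round up → use L = 5.5 in.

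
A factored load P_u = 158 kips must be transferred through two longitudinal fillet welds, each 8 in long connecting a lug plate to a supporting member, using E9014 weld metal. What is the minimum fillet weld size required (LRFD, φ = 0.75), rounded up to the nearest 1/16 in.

E90XX → F_EXX = 90 ksi.
Total weld length L = 16 in.
Required throat t_e = P_u / (φ × 0.6 F_EXX × L) = 158 / (0.75 × 0.6 × 90 × 16) = 0.2438 in.
Required leg w = t_e / 0.707 = 0.3449 in → use 3/8 in.

w = 3/8 in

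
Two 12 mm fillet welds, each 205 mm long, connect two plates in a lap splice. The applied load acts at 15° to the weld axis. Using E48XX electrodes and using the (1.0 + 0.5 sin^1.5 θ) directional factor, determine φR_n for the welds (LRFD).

φR_n ≈ 801 kN

E48XX → F_EXX = 480 MPa.
t_e = 0.707 × 12 = 8.484 mm; A_we = 8.484 × 410 = 3478 mm².
Directional factor: 1.0 + 0.5 sin^1.5(15°) = 1.066.
F_nw = 0.6 × 480 × 1.066 = 307 MPa.
φR_n = 0.75 × 307 × 3478 × 10⁻³ = 800.8 kN.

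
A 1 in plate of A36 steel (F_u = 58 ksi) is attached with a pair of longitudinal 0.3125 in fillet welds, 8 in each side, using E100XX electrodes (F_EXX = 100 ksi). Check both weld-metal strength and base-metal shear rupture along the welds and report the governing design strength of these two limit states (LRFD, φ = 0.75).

φR_n ≈ 159 kip (weld metal governs)

t_e = 0.707 × 0.3125 = 0.2209 in; L = 16 in.
Weld metal: φR_n = 0.75 × 0.6 × 100 × 0.2209 × 16 = 159.1 kip.
Base metal (shear rupture): φR_n = 0.75 × 0.6 × 58 × 1 × 16 = 417.6 kip.
Governing: weld metal.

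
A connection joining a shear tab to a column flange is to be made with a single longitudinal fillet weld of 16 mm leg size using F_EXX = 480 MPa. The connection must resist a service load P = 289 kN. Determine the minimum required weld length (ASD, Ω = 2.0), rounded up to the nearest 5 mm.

Throat t_e = 0.707 × 16 = 11.31 mm.
r_n/Ω = (0.6 × 480 × 11.31) / 2.0 = 1629 N/mm = 1.629 kN/mm.
L_req = P / (r_n/Ω) = 289 / 1.629 = 177.4 mm total.
Round up → use L = 180 mm.

L = 180 mm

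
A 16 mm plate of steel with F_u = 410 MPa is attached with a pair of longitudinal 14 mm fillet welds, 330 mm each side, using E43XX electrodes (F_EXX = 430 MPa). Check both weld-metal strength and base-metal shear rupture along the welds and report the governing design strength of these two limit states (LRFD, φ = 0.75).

t_e = 0.707 × 14 = 9.898 mm; L = 660 mm.
Weld metal: φR_n = 0.75 × 0.6 × 430 × 9.898 × 660 × 10⁻³ = 1264 kN.
Base metal (shear rupture): φR_n = 0.75 × 0.6 × 410 × 16 × 660 × 10⁻³ = 1948 kN.
Governing: weld metal.

φR_n ≈ 1260 kN (weld metal governs)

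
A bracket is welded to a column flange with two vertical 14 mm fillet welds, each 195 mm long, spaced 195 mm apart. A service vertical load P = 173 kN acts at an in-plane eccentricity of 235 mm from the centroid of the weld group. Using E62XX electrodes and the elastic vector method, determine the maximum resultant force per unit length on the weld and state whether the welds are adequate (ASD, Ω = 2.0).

E62XX → F_EXX = 620 MPa.
Total weld length L_w = 390 mm. Treat welds as unit-width lines.
Polar moment about centroid: J = 2[d³/12 + d(b/2)²] = 2[195³/12 + 195×97.5²] = 4943000 mm³.
Direct shear f_v = P/L_w = 173×10³ / 390 = 443.6 N/mm (vertical).
Torsion M = P·e = 173×10³ × 235 = 40655000 N·mm.
Critical point at (x, y) = (97.5, 97.5) from centroid. f_tx = M·y/J = 801.9 N/mm; f_ty = M·x/J = 801.9 N/mm.
Resultant f_max = √[f_tx² + (f_v + f_ty)²] = √[801.9² + (443.6 + 801.9)²] = 1481 N/mm.
Capacity per unit length: r_n/Ω = (1/2.0) × 0.6 × 620 × (0.707 × 14) = 1841 N/mm.
1481 ≤ 1841 → adequate.

f_max ≈ 1480 N/mm; adequate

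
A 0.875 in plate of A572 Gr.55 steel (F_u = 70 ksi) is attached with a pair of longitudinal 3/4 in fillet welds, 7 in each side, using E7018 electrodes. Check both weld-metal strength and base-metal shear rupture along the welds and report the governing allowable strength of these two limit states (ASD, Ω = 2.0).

R_n/Ω ≈ 156 kips (weld metal governs)

E70XX → F_EXX = 70 ksi.
t_e = 0.707 × 0.75 = 0.5302 in; L = 14 in.
Weld metal: R_n/Ω = (1/2.0) × 0.6 × 70 × 0.5302 × 14 = 155.9 kips.
Base metal (shear rupture): R_n/Ω = (1/2.0) × 0.6 × 70 × 0.875 × 14 = 257.2 kips.
Governing: weld metal.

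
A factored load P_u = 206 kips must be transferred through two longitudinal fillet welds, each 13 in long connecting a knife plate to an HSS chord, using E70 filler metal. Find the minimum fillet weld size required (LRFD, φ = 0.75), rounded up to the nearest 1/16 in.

E70XX → F_EXX = 70 ksi.
Total weld length L = 26 in.
Required throat t_e = P_u / (φ × 0.6 F_EXX × L) = 206 / (0.75 × 0.6 × 70 × 26) = 0.2515 in.
Required leg w = t_e / 0.707 = 0.3558 in → use 3/8 in.

w = 3/8 in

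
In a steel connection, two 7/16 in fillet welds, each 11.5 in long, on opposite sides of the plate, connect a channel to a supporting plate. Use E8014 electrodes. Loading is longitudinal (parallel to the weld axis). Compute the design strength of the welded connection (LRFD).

E80XX → F_EXX = 80 ksi.
Effective throat t_e = 0.707 × 0.4375 = 0.3093 in.
Total length L = 23 in; A_we = 0.3093 × 23 = 7.114 in².
F_nw = 0.6 F_EXX = 0.6 × 80 = 48 ksi.
φR_n = 0.75 × 48 × 7.114 = 256.1 kips.

φR_n ≈ 256 kips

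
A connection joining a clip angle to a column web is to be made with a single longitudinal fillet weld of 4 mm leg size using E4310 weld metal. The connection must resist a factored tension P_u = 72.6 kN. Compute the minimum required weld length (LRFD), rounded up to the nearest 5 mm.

L = 135 mm

E43XX → F_EXX = 430 MPa.
Throat t_e = 0.707 × 4 = 2.828 mm.
φr_n = 0.75 × 0.6 × 430 × 2.828 × 10⁻³ = 0.5472 kN/mm.
L_req = P_u / φr_n = 72.6 / 0.5472 = 132.7 mm total.
Round up → use L = 135 mm.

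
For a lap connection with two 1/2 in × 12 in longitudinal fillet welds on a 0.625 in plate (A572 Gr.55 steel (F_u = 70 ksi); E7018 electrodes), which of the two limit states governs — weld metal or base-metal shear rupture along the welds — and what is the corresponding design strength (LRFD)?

E70XX → F_EXX = 70 ksi.
t_e = 0.707 × 0.5 = 0.3535 in; L = 24 in.
Weld metal: φR_n = 0.75 × 0.6 × 70 × 0.3535 × 24 = 267.2 kip.
Base metal (shear rupture): φR_n = 0.75 × 0.6 × 70 × 0.625 × 24 = 472.5 kip.
Governing: weld metal.

φR_n ≈ 267 kip (weld metal governs)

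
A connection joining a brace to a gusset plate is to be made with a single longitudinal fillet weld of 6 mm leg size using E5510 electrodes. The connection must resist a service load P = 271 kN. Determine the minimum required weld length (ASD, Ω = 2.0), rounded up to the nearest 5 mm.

L = 390 mm

E55XX → F_EXX = 550 MPa.
Throat t_e = 0.707 × 6 = 4.242 mm.
r_n/Ω = (0.6 × 550 × 4.242) / 2.0 = 699.9 N/mm = 0.6999 kN/mm.
L_req = P / (r_n/Ω) = 271 / 0.6999 = 387.2 mm total.
Round up → use L = 390 mm.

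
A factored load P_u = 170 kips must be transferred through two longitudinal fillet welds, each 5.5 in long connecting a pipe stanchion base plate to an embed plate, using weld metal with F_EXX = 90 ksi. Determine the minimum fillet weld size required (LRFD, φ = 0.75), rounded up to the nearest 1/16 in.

Total weld length L = 11 in.
Required throat t_e = P_u / (φ × 0.6 F_EXX × L) = 170 / (0.75 × 0.6 × 90 × 11) = 0.3816 in.
Required leg w = t_e / 0.707 = 0.5397 in → use 9/16 in.

w = 9/16 in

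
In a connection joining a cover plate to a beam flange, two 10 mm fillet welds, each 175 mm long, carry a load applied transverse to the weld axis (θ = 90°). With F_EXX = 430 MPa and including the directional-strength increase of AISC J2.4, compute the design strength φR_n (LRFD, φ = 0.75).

t_e = 0.707 × 10 = 7.07 mm; A_we = 7.07 × 350 = 2474 mm².
Directional factor: 1.0 + 0.5 sin^1.5(90°) = 1.5.
F_nw = 0.6 × 430 × 1.5 = 387 MPa.
φR_n = 0.75 × 387 × 2474 × 10⁻³ = 718.2 kN.

φR_n ≈ 718 kN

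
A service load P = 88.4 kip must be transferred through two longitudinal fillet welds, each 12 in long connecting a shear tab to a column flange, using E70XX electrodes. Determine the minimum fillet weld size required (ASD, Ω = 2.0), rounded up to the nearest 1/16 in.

E70XX → F_EXX = 70 ksi.
Total weld length L = 24 in.
Required throat t_e = P × Ω / (0.6 F_EXX × L) = 88.4 × 2.0 / (0.6 × 70 × 24) = 0.1754 in.
Required leg w = t_e / 0.707 = 0.2481 in → use 1/4 in.

w = 1/4 in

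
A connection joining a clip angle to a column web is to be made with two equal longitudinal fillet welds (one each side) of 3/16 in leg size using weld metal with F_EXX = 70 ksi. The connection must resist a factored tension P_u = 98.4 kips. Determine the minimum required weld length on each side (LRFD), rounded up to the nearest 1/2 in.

L = 12 in on each side

Throat t_e = 0.707 × 0.1875 = 0.1326 in.
φr_n = 0.75 × 0.6 × 70 × 0.1326 = 4.176 kips/in.
L_req = P_u / φr_n = 98.4 / 4.176 = 23.56 in total.
Per side: 23.56 / 2 = 11.78 in.
Round up → use L = 12 in on each side.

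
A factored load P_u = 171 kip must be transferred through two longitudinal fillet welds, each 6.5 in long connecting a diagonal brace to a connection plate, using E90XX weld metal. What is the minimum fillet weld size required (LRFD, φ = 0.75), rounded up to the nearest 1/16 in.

E90XX → F_EXX = 90 ksi.
Total weld length L = 13 in.
Required throat t_e = P_u / (φ × 0.6 F_EXX × L) = 171 / (0.75 × 0.6 × 90 × 13) = 0.3248 in.
Required leg w = t_e / 0.707 = 0.4594 in → use 1/2 in.

w = 1/2 in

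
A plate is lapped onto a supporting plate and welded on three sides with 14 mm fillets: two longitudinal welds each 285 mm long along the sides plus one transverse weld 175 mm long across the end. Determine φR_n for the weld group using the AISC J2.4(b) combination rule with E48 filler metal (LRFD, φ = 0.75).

E48XX → F_EXX = 480 MPa.
t_e = 0.707 × 14 = 9.898 mm.
R_nwl = 0.6 × 480 × 9.898 × 570 × 10⁻³ = 1625 kN (longitudinal, 2 welds).
R_nwt = 0.6 × 480 × 9.898 × 175 × 10⁻³ = 498.9 kN (transverse, base value).
(i) R_nwl + R_nwt = 2124 kN; (ii) 0.85 R_nwl + 1.5 R_nwt = 2129 kN.
R_n = max = 2129 kN [governs: (ii)]; φR_n = 1597 kN.

φR_n ≈ 1600 kN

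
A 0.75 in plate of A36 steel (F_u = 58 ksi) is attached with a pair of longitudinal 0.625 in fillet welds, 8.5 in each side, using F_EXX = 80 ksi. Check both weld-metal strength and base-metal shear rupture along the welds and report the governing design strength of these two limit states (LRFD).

φR_n ≈ 270 kips (weld metal governs)

t_e = 0.707 × 0.625 = 0.4419 in; L = 17 in.
Weld metal: φR_n = 0.75 × 0.6 × 80 × 0.4419 × 17 = 270.4 kips.
Base metal (shear rupture): φR_n = 0.75 × 0.6 × 58 × 0.75 × 17 = 332.8 kips.
Governing: weld metal.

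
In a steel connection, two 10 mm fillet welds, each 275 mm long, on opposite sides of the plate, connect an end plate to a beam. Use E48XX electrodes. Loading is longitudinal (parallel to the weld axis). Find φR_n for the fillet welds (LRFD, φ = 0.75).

φR_n ≈ 840 kN

E48XX → F_EXX = 480 MPa.
Effective throat t_e = 0.707 × 10 = 7.07 mm.
Total length L = 550 mm; A_we = 7.07 × 550 = 3888 mm².
F_nw = 0.6 F_EXX = 0.6 × 480 = 288 MPa.
φR_n = 0.75 × 288 × 3888 × 10⁻³ = 839.9 kN.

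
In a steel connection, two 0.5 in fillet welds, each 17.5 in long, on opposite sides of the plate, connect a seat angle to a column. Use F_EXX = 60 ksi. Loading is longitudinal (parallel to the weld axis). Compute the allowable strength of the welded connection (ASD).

Effective throat t_e = 0.707 × 0.5 = 0.3535 in.
Total length L = 35 in; A_we = 0.3535 × 35 = 12.37 in².
F_nw = 0.6 F_EXX = 0.6 × 60 = 36 ksi.
R_n = 36 × 12.37 = 445.4 kip; R_n/Ω = 445.4/2.0 = 222.7 kip.

R_n/Ω ≈ 223 kip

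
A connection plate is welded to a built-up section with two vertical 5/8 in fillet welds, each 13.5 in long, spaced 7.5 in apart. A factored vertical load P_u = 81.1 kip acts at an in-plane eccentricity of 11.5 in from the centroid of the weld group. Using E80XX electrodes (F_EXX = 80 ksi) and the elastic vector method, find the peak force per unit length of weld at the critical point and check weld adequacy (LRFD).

Total weld length L_w = 27 in. Treat welds as unit-width lines.
Polar moment about centroid: J = 2[d³/12 + d(b/2)²] = 2[13.5³/12 + 13.5×3.75²] = 789.8 in³.
Direct shear f_v = P/L_w = 81.1 / 27 = 3.004 kip/in (vertical).
Torsion M = P·e = 81.1 × 11.5 = 932.65 kip·in.
Critical point at (x, y) = (3.75, 6.75) from centroid. f_tx = M·y/J = 7.971 kip/in; f_ty = M·x/J = 4.429 kip/in.
Resultant f_max = √[f_tx² + (f_v + f_ty)²] = √[7.971² + (3.004 + 4.429)²] = 10.9 kip/in.
Capacity per unit length: φr_n = 0.75 × 0.6 × 80 × (0.707 × 0.625) = 15.91 kip/in.
10.9 ≤ 15.91 → adequate.

f_max ≈ 10.9 kip/in; adequate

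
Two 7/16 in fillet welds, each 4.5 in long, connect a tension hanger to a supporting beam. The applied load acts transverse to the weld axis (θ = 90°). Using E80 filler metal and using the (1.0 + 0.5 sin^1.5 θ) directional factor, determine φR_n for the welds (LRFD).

φR_n ≈ 150 kip

E80XX → F_EXX = 80 ksi.
t_e = 0.707 × 0.4375 = 0.3093 in; A_we = 0.3093 × 9 = 2.784 in².
Directional factor: 1.0 + 0.5 sin^1.5(90°) = 1.5.
F_nw = 0.6 × 80 × 1.5 = 72 ksi.
φR_n = 0.75 × 72 × 2.784 = 150.3 kip.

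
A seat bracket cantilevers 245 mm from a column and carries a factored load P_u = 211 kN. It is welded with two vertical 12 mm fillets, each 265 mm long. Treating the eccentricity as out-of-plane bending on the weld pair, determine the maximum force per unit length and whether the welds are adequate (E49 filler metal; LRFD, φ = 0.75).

f_max ≈ 2240 N/mm; NOT adequate

E49XX → F_EXX = 490 MPa.
L_w = 2 × 265 = 530 mm; section modulus (unit throat) S = 2 × L²/6 = 23410 mm².
Direct shear f_v = P/L_w = 211×10³/530 = 398.1 N/mm.
Moment M = P × e = 211×10³ × 245 = 51695000 N·mm; bending f_b = M/S = 2208 N/mm.
f_max = √(f_v² + f_b²) = √(398.1² + 2208²) = 2244 N/mm.
φr_n = 0.75 × 0.6 × 490 × (0.707 × 12) = 1871 N/mm → NOT adequate.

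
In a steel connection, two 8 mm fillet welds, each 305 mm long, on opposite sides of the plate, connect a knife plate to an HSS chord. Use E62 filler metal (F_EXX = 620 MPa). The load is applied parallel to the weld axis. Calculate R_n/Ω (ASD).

R_n/Ω ≈ 642 kN

Effective throat t_e = 0.707 × 8 = 5.656 mm.
Total length L = 610 mm; A_we = 5.656 × 610 = 3450 mm².
F_nw = 0.6 F_EXX = 0.6 × 620 = 372 MPa.
R_n = 372 × 3450 × 10⁻³ = 1283 kN; R_n/Ω = 1283/2.0 = 641.7 kN.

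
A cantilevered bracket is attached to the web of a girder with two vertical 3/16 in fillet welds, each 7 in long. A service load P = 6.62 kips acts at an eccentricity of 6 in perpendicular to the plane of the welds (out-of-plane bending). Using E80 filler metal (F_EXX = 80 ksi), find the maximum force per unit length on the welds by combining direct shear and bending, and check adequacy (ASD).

f_max ≈ 2.48 kip/in; adequate

L_w = 2 × 7 = 14 in; section modulus (unit throat) S = 2 × L²/6 = 16.33 in².
Direct shear f_v = P/L_w = 6.62/14 = 0.4729 kip/in.
Moment M = P × e = 6.62 × 6 = 39.72 kip·in; bending f_b = M/S = 2.432 kip/in.
f_max = √(f_v² + f_b²) = √(0.4729² + 2.432²) = 2.477 kip/in.
r_n/Ω = (1/2.0) × 0.6 × 80 × (0.707 × 0.1875) = 3.181 kip/in → adequate.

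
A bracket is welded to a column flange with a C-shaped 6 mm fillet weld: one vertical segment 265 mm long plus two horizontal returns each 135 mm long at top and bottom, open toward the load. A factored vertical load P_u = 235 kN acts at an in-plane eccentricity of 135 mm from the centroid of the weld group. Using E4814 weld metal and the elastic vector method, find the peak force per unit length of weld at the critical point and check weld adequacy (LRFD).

f_max ≈ 1050 N/mm; NOT adequate

E48XX → F_EXX = 480 MPa.
Total weld length L_w = 535 mm. Treat welds as unit-width lines.
Centroid: x̄ = 2×135×67.5 / 535 = 34.07 mm from the vertical weld.
Polar moment about centroid: J = I_x + I_y = [265³/12 + 2×135×132.5²] + [265×34.07² + 2(135³/12 + 135×33.43²)] = 7310000 mm³.
Direct shear f_v = P/L_w = 235×10³ / 535 = 439.3 N/mm (vertical).
Torsion M = P·e = 235×10³ × 135 = 31725000 N·mm.
Critical point at (x, y) = (100.9, 132.5) from centroid. f_tx = M·y/J = 575 N/mm; f_ty = M·x/J = 438 N/mm.
Resultant f_max = √[f_tx² + (f_v + f_ty)²] = √[575² + (439.3 + 438)²] = 1049 N/mm.
Capacity per unit length: φr_n = 0.75 × 0.6 × 480 × (0.707 × 6) = 916.3 N/mm.
1049 > 916.3 → NOT adequate.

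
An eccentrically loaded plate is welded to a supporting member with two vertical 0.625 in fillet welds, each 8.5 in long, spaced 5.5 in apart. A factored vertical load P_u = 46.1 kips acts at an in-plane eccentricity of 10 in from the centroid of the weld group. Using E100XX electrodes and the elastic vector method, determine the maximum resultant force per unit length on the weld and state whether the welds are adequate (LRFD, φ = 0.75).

f_max ≈ 11.8 kip/in; adequate

E100XX → F_EXX = 100 ksi.
Total weld length L_w = 17 in. Treat welds as unit-width lines.
Polar moment about centroid: J = 2[d³/12 + d(b/2)²] = 2[8.5³/12 + 8.5×2.75²] = 230.9 in³.
Direct shear f_v = P/L_w = 46.1 / 17 = 2.712 kip/in (vertical).
Torsion M = P·e = 46.1 × 10 = 461 kip·in.
Critical point at (x, y) = (2.75, 4.25) from centroid. f_tx = M·y/J = 8.485 kip/in; f_ty = M·x/J = 5.49 kip/in.
Resultant f_max = √[f_tx² + (f_v + f_ty)²] = √[8.485² + (2.712 + 5.49)²] = 11.8 kip/in.
Capacity per unit length: φr_n = 0.75 × 0.6 × 100 × (0.707 × 0.625) = 19.88 kip/in.
11.8 ≤ 19.88 → adequate.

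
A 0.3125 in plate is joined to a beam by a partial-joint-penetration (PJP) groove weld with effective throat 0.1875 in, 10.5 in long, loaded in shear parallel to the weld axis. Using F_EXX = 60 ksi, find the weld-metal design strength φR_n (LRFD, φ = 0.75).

φR_n ≈ 53.2 kips

Effective throat (given) t_e = 0.1875 in.
A_we = 0.1875 × 10.5 = 1.969 in².
F_nw = 0.6 F_EXX = 36 ksi.
φR_n = 0.75 × 36 × 1.969 = 53.16 kips.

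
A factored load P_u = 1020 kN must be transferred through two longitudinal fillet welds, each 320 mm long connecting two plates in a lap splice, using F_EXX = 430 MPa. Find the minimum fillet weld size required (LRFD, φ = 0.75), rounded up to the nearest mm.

w = 12 mm

Total weld length L = 640 mm.
Required throat t_e = P_u / (φ × 0.6 F_EXX × L) = 1020 / (0.75 × 0.6 × 430 × 640 × 10⁻³) = 8.236 mm.
Required leg w = t_e / 0.707 = 11.65 mm → use 12 mm.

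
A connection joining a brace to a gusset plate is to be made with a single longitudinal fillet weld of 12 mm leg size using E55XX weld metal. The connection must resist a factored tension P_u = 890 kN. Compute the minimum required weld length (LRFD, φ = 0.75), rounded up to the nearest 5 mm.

E55XX → F_EXX = 550 MPa.
Throat t_e = 0.707 × 12 = 8.484 mm.
φr_n = 0.75 × 0.6 × 550 × 8.484 × 10⁻³ = 2.1 kN/mm.
L_req = P_u / φr_n = 890 / 2.1 = 423.9 mm total.
Round up → use L = 425 mm.

L = 425 mm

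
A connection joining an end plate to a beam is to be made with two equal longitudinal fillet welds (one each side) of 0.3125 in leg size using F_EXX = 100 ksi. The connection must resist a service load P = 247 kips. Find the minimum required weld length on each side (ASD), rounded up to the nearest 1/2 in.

L = 19 in on each side

Throat t_e = 0.707 × 0.3125 = 0.2209 in.
r_n/Ω = (0.6 × 100 × 0.2209) / 2.0 = 6.628 kip/in.
L_req = P / (r_n/Ω) = 247 / 6.628 = 37.27 in total.
Per side: 37.27 / 2 = 18.63 in.
Round up → use L = 19 in on each side.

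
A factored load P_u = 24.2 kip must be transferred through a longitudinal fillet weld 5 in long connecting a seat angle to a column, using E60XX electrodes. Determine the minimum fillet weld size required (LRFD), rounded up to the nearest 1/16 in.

w = 5/16 in

E60XX → F_EXX = 60 ksi.
Total weld length L = 5 in.
Required throat t_e = P_u / (φ × 0.6 F_EXX × L) = 24.2 / (0.75 × 0.6 × 60 × 5) = 0.1793 in.
Required leg w = t_e / 0.707 = 0.2535 in → use 5/16 in.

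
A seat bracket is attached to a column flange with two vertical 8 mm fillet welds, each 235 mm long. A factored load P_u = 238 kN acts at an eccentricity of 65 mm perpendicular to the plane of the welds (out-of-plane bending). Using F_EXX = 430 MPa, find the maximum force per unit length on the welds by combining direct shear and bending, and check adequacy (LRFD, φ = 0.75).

f_max ≈ 981 N/mm; adequate

L_w = 2 × 235 = 470 mm; section modulus (unit throat) S = 2 × L²/6 = 18410 mm².
Direct shear f_v = P/L_w = 238×10³/470 = 506.4 N/mm.
Moment M = P × e = 238×10³ × 65 = 15470000 N·mm; bending f_b = M/S = 840.4 N/mm.
f_max = √(f_v² + f_b²) = √(506.4² + 840.4²) = 981.2 N/mm.
φr_n = 0.75 × 0.6 × 430 × (0.707 × 8) = 1094 N/mm → adequate.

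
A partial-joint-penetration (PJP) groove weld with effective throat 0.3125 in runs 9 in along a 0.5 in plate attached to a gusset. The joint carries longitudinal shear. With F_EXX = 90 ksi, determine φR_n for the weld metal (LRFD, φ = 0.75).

Effective throat (given) t_e = 0.3125 in.
A_we = 0.3125 × 9 = 2.812 in².
F_nw = 0.6 F_EXX = 54 ksi.
φR_n = 0.75 × 54 × 2.812 = 113.9 kip.

φR_n ≈ 114 kip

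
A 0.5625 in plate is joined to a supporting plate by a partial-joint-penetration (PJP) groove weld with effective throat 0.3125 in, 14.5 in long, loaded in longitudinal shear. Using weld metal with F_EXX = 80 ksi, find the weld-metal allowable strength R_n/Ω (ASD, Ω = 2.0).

Effective throat (given) t_e = 0.3125 in.
A_we = 0.3125 × 14.5 = 4.531 in².
F_nw = 0.6 F_EXX = 48 ksi.
R_n/Ω = (48 × 4.531) / 2.0 = 108.8 kips.

R_n/Ω ≈ 109 kips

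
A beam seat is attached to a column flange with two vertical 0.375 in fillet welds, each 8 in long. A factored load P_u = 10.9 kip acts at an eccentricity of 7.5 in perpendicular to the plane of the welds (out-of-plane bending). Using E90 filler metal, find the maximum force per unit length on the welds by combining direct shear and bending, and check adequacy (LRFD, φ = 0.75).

E90XX → F_EXX = 90 ksi.
L_w = 2 × 8 = 16 in; section modulus (unit throat) S = 2 × L²/6 = 21.33 in².
Direct shear f_v = P/L_w = 10.9/16 = 0.6813 kip/in.
Moment M = P × e = 10.9 × 7.5 = 81.75 kip·in; bending f_b = M/S = 3.832 kip/in.
f_max = √(f_v² + f_b²) = √(0.6813² + 3.832²) = 3.892 kip/in.
φr_n = 0.75 × 0.6 × 90 × (0.707 × 0.375) = 10.74 kip/in → adequate.

f_max ≈ 3.89 kip/in; adequate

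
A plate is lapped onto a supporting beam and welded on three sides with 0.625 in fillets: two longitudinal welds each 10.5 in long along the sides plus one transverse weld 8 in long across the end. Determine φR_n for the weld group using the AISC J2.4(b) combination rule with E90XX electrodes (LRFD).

φR_n ≈ 534 kip

E90XX → F_EXX = 90 ksi.
t_e = 0.707 × 0.625 = 0.4419 in.
R_nwl = 0.6 × 90 × 0.4419 × 21 = 501.1 kip (longitudinal, 2 welds).
R_nwt = 0.6 × 90 × 0.4419 × 8 = 190.9 kip (transverse, base value).
(i) R_nwl + R_nwt = 692 kip; (ii) 0.85 R_nwl + 1.5 R_nwt = 712.3 kip.
R_n = max = 712.3 kip [governs: (ii)]; φR_n = 534.2 kip.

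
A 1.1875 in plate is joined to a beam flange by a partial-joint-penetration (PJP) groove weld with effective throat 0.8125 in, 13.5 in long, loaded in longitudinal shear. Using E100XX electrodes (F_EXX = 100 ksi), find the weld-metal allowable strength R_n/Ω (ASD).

Effective throat (given) t_e = 0.8125 in.
A_we = 0.8125 × 13.5 = 10.97 in².
F_nw = 0.6 F_EXX = 60 ksi.
R_n/Ω = (60 × 10.97) / 2.0 = 329.1 kips.

R_n/Ω ≈ 329 kips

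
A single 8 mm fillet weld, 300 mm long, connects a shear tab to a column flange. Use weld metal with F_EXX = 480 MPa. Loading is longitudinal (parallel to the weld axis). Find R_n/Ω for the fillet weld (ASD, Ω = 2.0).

Effective throat t_e = 0.707 × 8 = 5.656 mm.
Total length L = 300 mm; A_we = 5.656 × 300 = 1697 mm².
F_nw = 0.6 F_EXX = 0.6 × 480 = 288 MPa.
R_n = 288 × 1697 × 10⁻³ = 488.7 kN; R_n/Ω = 488.7/2.0 = 244.3 kN.

R_n/Ω ≈ 244 kN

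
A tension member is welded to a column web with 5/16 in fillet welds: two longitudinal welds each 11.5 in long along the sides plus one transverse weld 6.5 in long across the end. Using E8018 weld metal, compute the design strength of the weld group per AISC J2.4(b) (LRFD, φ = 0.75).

φR_n ≈ 235 kips

E80XX → F_EXX = 80 ksi.
t_e = 0.707 × 0.3125 = 0.2209 in.
R_nwl = 0.6 × 80 × 0.2209 × 23 = 243.9 kips (longitudinal, 2 welds).
R_nwt = 0.6 × 80 × 0.2209 × 6.5 = 68.93 kips (transverse, base value).
(i) R_nwl + R_nwt = 312.8 kips; (ii) 0.85 R_nwl + 1.5 R_nwt = 310.7 kips.
R_n = max = 312.8 kips [governs: (i)]; φR_n = 234.6 kips.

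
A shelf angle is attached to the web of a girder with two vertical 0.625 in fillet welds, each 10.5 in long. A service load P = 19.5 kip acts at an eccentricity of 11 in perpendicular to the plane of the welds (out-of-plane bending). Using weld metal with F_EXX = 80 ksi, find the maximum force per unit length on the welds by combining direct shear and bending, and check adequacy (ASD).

L_w = 2 × 10.5 = 21 in; section modulus (unit throat) S = 2 × L²/6 = 36.75 in².
Direct shear f_v = P/L_w = 19.5/21 = 0.9286 kip/in.
Moment M = P × e = 19.5 × 11 = 214.5 kip·in; bending f_b = M/S = 5.837 kip/in.
f_max = √(f_v² + f_b²) = √(0.9286² + 5.837²) = 5.91 kip/in.
r_n/Ω = (1/2.0) × 0.6 × 80 × (0.707 × 0.625) = 10.6 kip/in → adequate.

f_max ≈ 5.91 kip/in; adequate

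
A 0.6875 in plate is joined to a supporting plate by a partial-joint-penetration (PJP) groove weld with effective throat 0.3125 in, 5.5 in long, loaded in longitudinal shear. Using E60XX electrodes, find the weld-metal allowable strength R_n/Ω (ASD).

R_n/Ω ≈ 30.9 kip

E60XX → F_EXX = 60 ksi.
Effective throat (given) t_e = 0.3125 in.
A_we = 0.3125 × 5.5 = 1.719 in².
F_nw = 0.6 F_EXX = 36 ksi.
R_n/Ω = (36 × 1.719) / 2.0 = 30.94 kip.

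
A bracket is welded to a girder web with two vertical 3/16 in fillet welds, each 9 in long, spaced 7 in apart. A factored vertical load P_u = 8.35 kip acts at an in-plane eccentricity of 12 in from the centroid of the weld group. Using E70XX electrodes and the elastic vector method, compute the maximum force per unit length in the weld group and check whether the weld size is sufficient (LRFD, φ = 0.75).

E70XX → F_EXX = 70 ksi.
Total weld length L_w = 18 in. Treat welds as unit-width lines.
Polar moment about centroid: J = 2[d³/12 + d(b/2)²] = 2[9³/12 + 9×3.5²] = 342 in³.
Direct shear f_v = P/L_w = 8.35 / 18 = 0.4639 kip/in (vertical).
Torsion M = P·e = 8.35 × 12 = 100.2 kip·in.
Critical point at (x, y) = (3.5, 4.5) from centroid. f_tx = M·y/J = 1.318 kip/in; f_ty = M·x/J = 1.025 kip/in.
Resultant f_max = √[f_tx² + (f_v + f_ty)²] = √[1.318² + (0.4639 + 1.025)²] = 1.989 kip/in.
Capacity per unit length: φr_n = 0.75 × 0.6 × 70 × (0.707 × 0.1875) = 4.176 kip/in.
1.989 ≤ 4.176 → adequate.

f_max ≈ 1.99 kip/in; adequate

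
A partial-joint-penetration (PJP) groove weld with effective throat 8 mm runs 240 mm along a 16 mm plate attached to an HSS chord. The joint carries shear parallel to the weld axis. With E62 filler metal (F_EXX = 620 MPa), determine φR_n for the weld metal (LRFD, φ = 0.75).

Effective throat (given) t_e = 8 mm.
A_we = 8 × 240 = 1920 mm².
F_nw = 0.6 F_EXX = 372 MPa.
φR_n = 0.75 × 372 × 1920 × 10⁻³ = 535.7 kN.

φR_n ≈ 536 kN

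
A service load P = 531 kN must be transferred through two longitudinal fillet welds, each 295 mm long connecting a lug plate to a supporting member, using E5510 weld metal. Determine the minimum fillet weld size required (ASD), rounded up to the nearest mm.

w = 8 mm

E55XX → F_EXX = 550 MPa.
Total weld length L = 590 mm.
Required throat t_e = P × Ω / (0.6 F_EXX × L) = 531 × 2.0 / (0.6 × 550 × 590 × 10⁻³) = 5.455 mm.
Required leg w = t_e / 0.707 = 7.715 mm → use 8 mm.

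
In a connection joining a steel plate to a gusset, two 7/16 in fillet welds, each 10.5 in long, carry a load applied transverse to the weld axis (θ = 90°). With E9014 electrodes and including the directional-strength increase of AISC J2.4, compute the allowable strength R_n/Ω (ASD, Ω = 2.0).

R_n/Ω ≈ 263 kip

E90XX → F_EXX = 90 ksi.
t_e = 0.707 × 0.4375 = 0.3093 in; A_we = 0.3093 × 21 = 6.496 in².
Directional factor: 1.0 + 0.5 sin^1.5(90°) = 1.5.
F_nw = 0.6 × 90 × 1.5 = 81 ksi.
R_n/Ω = (81 × 6.496) / 2.0 = 263.1 kip.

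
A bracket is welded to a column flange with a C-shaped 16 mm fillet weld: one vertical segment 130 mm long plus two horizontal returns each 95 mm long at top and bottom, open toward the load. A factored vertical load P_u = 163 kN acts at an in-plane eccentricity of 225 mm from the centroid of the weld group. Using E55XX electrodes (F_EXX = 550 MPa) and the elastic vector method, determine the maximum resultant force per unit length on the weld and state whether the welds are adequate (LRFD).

f_max ≈ 3010 N/mm; NOT adequate

Total weld length L_w = 320 mm. Treat welds as unit-width lines.
Centroid: x̄ = 2×95×47.5 / 320 = 28.2 mm from the vertical weld.
Polar moment about centroid: J = I_x + I_y = [130³/12 + 2×95×65²] + [130×28.2² + 2(95³/12 + 95×19.3²)] = 1303000 mm³.
Direct shear f_v = P/L_w = 163×10³ / 320 = 509.4 N/mm (vertical).
Torsion M = P·e = 163×10³ × 225 = 36675000 N·mm.
Critical point at (x, y) = (66.8, 65) from centroid. f_tx = M·y/J = 1830 N/mm; f_ty = M·x/J = 1880 N/mm.
Resultant f_max = √[f_tx² + (f_v + f_ty)²] = √[1830² + (509.4 + 1880)²] = 3010 N/mm.
Capacity per unit length: φr_n = 0.75 × 0.6 × 550 × (0.707 × 16) = 2800 N/mm.
3010 > 2800 → NOT adequate.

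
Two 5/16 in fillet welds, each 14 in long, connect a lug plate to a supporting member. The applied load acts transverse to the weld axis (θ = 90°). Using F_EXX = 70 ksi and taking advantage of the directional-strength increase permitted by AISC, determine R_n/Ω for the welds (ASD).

R_n/Ω ≈ 195 kips

t_e = 0.707 × 0.3125 = 0.2209 in; A_we = 0.2209 × 28 = 6.186 in².
Directional factor: 1.0 + 0.5 sin^1.5(90°) = 1.5.
F_nw = 0.6 × 70 × 1.5 = 63 ksi.
R_n/Ω = (63 × 6.186) / 2.0 = 194.9 kips.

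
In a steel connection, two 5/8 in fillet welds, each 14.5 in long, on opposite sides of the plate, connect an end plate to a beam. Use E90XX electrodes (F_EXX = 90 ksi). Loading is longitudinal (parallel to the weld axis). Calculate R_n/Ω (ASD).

R_n/Ω ≈ 346 kips

Effective throat t_e = 0.707 × 0.625 = 0.4419 in.
Total length L = 29 in; A_we = 0.4419 × 29 = 12.81 in².
F_nw = 0.6 F_EXX = 0.6 × 90 = 54 ksi.
R_n = 54 × 12.81 = 692 kips; R_n/Ω = 692/2.0 = 346 kips.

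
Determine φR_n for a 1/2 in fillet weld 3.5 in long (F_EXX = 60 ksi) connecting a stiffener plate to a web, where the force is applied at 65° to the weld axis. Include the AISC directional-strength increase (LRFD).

t_e = 0.707 × 0.5 = 0.3535 in; A_we = 0.3535 × 3.5 = 1.237 in².
Directional factor: 1.0 + 0.5 sin^1.5(65°) = 1.431.
F_nw = 0.6 × 60 × 1.431 = 51.53 ksi.
φR_n = 0.75 × 51.53 × 1.237 = 47.82 kips.

φR_n ≈ 47.8 kips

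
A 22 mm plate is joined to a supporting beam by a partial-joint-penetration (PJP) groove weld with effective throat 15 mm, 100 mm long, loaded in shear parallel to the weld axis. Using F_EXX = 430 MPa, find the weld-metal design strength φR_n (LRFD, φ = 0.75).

φR_n ≈ 290 kN

Effective throat (given) t_e = 15 mm.
A_we = 15 × 100 = 1500 mm².
F_nw = 0.6 F_EXX = 258 MPa.
φR_n = 0.75 × 258 × 1500 × 10⁻³ = 290.2 kN.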